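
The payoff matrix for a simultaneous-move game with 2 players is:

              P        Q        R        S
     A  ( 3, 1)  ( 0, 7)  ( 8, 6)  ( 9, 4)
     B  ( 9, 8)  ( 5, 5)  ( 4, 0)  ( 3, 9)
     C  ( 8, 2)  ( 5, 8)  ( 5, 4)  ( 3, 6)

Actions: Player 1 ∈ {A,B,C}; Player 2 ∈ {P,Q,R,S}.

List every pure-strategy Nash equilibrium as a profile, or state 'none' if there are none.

(A,P): not NE [P1→B gives 9>3; P2→Q gives 7>1]
(A,Q): not NE [P1→C gives 5>0]
(A,R): not NE [P2→Q gives 7>6]
(A,S): not NE [P2→Q gives 7>4]
(B,P): not NE [P2→S gives 9>8]
(B,Q): not NE [P2→S gives 9>5]
(B,R): not NE [P1→A gives 8>4; P2→S gives 9>0]
(B,S): not NE [P1→A gives 9>3]
(C,P): not NE [P1→B gives 9>8; P2→Q gives 8>2]
(C,Q): NE
(C,R): not NE [P1→A gives 8>5; P2→Q gives 8>4]
(C,S): not NE [P1→A gives 9>3; P2→Q gives 8>6]

PSNE = {(C,Q)}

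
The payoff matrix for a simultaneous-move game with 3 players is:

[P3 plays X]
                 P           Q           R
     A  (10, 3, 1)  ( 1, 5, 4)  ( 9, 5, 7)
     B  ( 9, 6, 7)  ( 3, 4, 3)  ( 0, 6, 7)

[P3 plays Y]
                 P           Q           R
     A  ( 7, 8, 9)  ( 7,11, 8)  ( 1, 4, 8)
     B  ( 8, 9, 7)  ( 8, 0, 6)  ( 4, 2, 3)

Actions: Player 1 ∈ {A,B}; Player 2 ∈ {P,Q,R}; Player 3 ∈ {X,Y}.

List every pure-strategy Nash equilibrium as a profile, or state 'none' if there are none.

PSNE = {(B,P,Y)}

(A,P,X): not NE [P2→R gives 5>3; P3→Y gives 9>1]
(A,P,Y): not NE [P1→B gives 8>7; P2→Q gives 11>8]
(A,Q,X): not NE [P1→B gives 3>1; P3→Y gives 8>4]
(A,Q,Y): not NE [P1→B gives 8>7]
(A,R,X): not NE [P3→Y gives 8>7]
(A,R,Y): not NE [P1→B gives 4>1; P2→Q gives 11>4]
(B,P,X): not NE [P1→A gives 10>9]
(B,P,Y): NE
(B,Q,X): not NE [P2→R gives 6>4; P3→Y gives 6>3]
(B,Q,Y): not NE [P2→P gives 9>0]
(B,R,X): not NE [P1→A gives 9>0]
(B,R,Y): not NE [P2→P gives 9>2; P3→X gives 7>3]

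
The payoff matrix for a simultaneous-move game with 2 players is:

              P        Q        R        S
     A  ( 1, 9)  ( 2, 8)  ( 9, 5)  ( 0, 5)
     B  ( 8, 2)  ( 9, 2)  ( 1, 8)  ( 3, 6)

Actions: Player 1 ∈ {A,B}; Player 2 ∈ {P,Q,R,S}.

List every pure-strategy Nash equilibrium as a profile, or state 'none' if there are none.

(A,P): not NE [P1→B gives 8>1]
(A,Q): not NE [P1→B gives 9>2; P2→P gives 9>8]
(A,R): not NE [P2→P gives 9>5]
(A,S): not NE [P1→B gives 3>0; P2→P gives 9>5]
(B,P): not NE [P2→R gives 8>2]
(B,Q): not NE [P2→R gives 8>2]
(B,R): not NE [P1→A gives 9>1]
(B,S): not NE [P2→R gives 8>6]

No pure NE.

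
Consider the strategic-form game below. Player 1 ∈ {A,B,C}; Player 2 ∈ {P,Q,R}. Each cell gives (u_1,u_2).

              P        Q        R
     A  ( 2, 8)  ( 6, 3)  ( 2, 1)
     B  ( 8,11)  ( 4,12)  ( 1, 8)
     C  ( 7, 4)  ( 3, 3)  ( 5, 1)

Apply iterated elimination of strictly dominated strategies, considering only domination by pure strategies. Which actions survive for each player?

Survivors P1:{A,B} P2:{P,Q}

P2 drop R (P beats it: A:8>1 B:11>8 C:4>1)
P1 drop C (B beats it: P:8>7 Q:4>3)
P1→{A,B} P2→{P,Q}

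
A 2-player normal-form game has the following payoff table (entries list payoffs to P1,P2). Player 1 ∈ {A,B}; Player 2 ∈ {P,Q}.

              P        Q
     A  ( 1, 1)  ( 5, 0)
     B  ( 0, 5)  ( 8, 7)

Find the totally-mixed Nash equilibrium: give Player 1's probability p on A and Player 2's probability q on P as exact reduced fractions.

(p,q) = (2/3, 3/4)

P1 indiff ⇒ q·1+(1-q)·5 = q·0+(1-q)·8 ⇒ q(1) = (1-q)(3) ⇒ q = 3/4
P2 indiff ⇒ p·1+(1-p)·5 = p·0+(1-p)·7 ⇒ p(1) = (1-p)(2) ⇒ p = 2/3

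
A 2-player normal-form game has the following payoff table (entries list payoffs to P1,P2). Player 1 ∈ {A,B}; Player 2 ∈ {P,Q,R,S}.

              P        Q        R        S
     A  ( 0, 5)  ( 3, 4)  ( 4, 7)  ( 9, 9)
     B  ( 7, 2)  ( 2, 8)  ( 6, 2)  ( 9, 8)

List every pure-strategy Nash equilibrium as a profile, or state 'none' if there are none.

(A,P): not NE [P1→B gives 7>0; P2→S gives 9>5]
(A,Q): not NE [P2→S gives 9>4]
(A,R): not NE [P1→B gives 6>4; P2→S gives 9>7]
(A,S): NE
(B,P): not NE [P2→S gives 8>2]
(B,Q): not NE [P1→A gives 3>2]
(B,R): not NE [P2→S gives 8>2]
(B,S): NE

PSNE = {(A,S), (B,S)}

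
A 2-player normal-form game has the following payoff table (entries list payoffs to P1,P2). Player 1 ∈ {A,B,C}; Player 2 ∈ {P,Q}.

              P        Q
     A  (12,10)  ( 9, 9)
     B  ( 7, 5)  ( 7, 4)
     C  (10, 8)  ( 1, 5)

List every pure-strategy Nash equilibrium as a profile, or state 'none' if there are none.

(A,P): NE
(A,Q): not NE [P2→P gives 10>9]
(B,P): not NE [P1→A gives 12>7]
(B,Q): not NE [P1→A gives 9>7; P2→P gives 5>4]
(C,P): not NE [P1→A gives 12>10]
(C,Q): not NE [P1→A gives 9>1; P2→P gives 8>5]

PSNE = {(A,P)}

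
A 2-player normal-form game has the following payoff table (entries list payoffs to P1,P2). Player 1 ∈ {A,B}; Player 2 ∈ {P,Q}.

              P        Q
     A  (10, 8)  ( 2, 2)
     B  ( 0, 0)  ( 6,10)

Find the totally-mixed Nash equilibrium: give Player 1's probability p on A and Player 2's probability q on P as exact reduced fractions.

(p,q) = (5/8, 2/7)

P1 indiff ⇒ q·10+(1-q)·2 = q·0+(1-q)·6 ⇒ q(10) = (1-q)(4) ⇒ q = 2/7
P2 indiff ⇒ p·8+(1-p)·0 = p·2+(1-p)·10 ⇒ p(6) = (1-p)(10) ⇒ p = 5/8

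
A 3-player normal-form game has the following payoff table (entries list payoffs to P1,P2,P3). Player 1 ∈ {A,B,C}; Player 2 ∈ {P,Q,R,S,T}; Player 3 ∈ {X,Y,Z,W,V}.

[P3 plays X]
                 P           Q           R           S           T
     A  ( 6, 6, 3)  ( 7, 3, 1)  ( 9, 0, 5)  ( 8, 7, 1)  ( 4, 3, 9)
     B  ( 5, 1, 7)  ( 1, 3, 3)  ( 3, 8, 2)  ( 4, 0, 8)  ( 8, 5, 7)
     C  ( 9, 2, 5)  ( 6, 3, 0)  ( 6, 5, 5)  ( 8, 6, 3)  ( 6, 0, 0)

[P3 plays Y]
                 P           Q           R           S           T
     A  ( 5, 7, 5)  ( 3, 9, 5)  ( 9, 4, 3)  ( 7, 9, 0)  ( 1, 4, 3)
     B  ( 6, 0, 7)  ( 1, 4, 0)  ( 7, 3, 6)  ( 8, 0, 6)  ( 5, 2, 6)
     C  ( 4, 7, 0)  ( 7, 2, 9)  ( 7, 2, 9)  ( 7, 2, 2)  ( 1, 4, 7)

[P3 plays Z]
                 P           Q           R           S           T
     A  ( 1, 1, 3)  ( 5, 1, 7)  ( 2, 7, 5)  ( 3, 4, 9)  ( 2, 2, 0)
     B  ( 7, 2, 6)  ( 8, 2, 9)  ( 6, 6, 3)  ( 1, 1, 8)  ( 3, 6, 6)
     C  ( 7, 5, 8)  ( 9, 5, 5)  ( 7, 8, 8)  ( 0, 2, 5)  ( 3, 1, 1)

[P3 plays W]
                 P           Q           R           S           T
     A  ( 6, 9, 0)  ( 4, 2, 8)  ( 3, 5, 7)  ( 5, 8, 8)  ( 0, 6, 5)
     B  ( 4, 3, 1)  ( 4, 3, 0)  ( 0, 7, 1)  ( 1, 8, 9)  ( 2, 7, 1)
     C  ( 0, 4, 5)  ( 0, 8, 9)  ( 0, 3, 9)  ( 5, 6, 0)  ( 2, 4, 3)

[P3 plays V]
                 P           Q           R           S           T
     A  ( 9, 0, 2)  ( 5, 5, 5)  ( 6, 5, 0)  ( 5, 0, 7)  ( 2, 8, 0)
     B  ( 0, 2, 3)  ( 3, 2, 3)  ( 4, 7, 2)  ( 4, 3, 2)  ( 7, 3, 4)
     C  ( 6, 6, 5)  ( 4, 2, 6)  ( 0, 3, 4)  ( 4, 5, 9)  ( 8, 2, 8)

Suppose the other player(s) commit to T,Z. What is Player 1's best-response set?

argmax u_1 = {B,C}

u_1(A vs T,Z) = 2
u_1(B vs T,Z) = 3
u_1(C vs T,Z) = 3
max payoff 3 at {B,C}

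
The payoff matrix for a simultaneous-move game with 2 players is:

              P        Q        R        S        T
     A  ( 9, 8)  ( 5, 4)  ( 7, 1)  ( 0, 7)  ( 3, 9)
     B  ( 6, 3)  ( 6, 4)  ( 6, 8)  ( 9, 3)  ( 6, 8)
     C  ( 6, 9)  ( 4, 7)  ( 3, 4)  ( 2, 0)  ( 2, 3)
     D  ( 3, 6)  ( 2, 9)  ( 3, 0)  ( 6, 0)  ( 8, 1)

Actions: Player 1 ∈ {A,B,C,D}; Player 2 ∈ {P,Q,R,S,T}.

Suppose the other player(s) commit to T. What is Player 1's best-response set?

BR_1 = {D}

u_1(A vs T) = 3
u_1(B vs T) = 6
u_1(C vs T) = 2
u_1(D vs T) = 8
max payoff 8 at {D}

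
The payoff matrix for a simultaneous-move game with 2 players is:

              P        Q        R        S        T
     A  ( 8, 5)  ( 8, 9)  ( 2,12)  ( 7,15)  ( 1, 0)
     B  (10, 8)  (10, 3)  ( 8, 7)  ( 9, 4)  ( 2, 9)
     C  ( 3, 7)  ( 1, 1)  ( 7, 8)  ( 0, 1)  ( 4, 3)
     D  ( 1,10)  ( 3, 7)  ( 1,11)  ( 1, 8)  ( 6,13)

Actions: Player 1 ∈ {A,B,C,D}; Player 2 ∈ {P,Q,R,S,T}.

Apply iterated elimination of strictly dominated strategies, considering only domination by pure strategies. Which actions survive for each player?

Survivors P1:{B,C,D} P2:{P,R,T}

P1 drop A (B beats it: P:10>8 Q:10>8 R:8>2 S:9>7 T:2>1)
P2 drop Q (P beats it: B:8>3 C:7>1 D:10>7)
P2 drop S (P beats it: B:8>4 C:7>1 D:10>8)
P1→{B,C,D} P2→{P,R,T}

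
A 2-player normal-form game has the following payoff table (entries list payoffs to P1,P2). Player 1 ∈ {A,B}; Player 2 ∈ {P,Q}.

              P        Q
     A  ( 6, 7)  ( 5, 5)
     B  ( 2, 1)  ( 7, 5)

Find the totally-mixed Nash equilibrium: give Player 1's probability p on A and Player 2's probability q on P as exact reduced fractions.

(p,q) = (2/3, 1/3)

P1 indiff ⇒ q·6+(1-q)·5 = q·2+(1-q)·7 ⇒ q(4) = (1-q)(2) ⇒ q = 1/3
P2 indiff ⇒ p·7+(1-p)·1 = p·5+(1-p)·5 ⇒ p(2) = (1-p)(4) ⇒ p = 2/3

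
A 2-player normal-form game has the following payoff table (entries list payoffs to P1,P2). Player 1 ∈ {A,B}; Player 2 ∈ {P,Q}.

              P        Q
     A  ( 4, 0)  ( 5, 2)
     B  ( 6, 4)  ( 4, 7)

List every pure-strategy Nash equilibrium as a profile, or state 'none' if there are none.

NE set: (A,Q)

(A,P): not NE [P1→B gives 6>4; P2→Q gives 2>0]
(A,Q): NE
(B,P): not NE [P2→Q gives 7>4]
(B,Q): not NE [P1→A gives 5>4]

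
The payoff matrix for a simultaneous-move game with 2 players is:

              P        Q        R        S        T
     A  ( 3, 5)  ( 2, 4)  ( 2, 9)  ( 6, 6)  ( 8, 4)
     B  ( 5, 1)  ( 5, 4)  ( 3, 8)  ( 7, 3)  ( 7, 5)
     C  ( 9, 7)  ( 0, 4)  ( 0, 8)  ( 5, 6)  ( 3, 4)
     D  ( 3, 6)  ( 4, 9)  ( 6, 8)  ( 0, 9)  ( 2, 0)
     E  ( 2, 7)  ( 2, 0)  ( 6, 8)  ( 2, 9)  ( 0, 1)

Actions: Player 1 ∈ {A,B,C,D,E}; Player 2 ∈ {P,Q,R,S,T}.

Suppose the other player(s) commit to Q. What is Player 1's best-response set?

u_1(A vs Q) = 2
u_1(B vs Q) = 5
u_1(C vs Q) = 0
u_1(D vs Q) = 4
u_1(E vs Q) = 2
max payoff 5 at {B}

BR_1 = {B}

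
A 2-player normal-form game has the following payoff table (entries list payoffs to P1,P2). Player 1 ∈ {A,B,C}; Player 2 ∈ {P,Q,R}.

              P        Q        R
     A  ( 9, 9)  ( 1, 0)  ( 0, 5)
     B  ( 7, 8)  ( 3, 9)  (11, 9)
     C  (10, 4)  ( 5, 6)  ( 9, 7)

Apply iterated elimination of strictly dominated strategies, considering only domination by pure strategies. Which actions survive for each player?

P1 drop A (C beats it: P:10>9 Q:5>1 R:9>0)
P2 drop P (Q beats it: B:9>8 C:6>4)
P1→{B,C} P2→{Q,R}

Survivors P1:{B,C} P2:{Q,R}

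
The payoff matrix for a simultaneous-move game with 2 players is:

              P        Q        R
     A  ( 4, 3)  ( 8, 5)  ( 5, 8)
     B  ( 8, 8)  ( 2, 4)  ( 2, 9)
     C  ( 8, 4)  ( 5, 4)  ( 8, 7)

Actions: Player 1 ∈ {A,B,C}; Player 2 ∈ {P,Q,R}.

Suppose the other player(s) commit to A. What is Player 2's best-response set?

P2 best: {R}

u_2(P vs A) = 3
u_2(Q vs A) = 5
u_2(R vs A) = 8
max payoff 8 at {R}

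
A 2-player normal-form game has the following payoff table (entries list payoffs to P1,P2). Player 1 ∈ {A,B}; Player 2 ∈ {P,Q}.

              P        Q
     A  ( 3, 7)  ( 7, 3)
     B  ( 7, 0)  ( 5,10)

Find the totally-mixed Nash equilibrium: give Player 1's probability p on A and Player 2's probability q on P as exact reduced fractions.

(p,q) = (5/7, 1/3)

P1 indiff ⇒ q·3+(1-q)·7 = q·7+(1-q)·5 ⇒ q(-4) = (1-q)(-2) ⇒ q = 1/3
P2 indiff ⇒ p·7+(1-p)·0 = p·3+(1-p)·10 ⇒ p(4) = (1-p)(10) ⇒ p = 5/7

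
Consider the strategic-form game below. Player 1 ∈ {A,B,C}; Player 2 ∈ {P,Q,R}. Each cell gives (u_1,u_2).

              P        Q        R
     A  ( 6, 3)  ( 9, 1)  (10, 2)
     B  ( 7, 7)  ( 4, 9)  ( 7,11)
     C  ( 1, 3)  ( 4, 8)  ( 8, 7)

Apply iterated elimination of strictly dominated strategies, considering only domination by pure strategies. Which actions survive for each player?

P1 drop C (A beats it: P:6>1 Q:9>4 R:10>8)
P2 drop Q (R beats it: A:2>1 B:11>9)
P1→{A,B} P2→{P,R}

Survivors P1:{A,B} P2:{P,R}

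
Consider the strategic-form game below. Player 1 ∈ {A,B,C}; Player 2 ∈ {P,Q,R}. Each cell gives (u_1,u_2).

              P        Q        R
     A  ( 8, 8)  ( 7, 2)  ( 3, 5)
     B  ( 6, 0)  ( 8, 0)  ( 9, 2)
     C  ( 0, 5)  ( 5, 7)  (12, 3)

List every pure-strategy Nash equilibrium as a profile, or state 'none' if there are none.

(A,P): NE
(A,Q): not NE [P1→B gives 8>7; P2→P gives 8>2]
(A,R): not NE [P1→C gives 12>3; P2→P gives 8>5]
(B,P): not NE [P1→A gives 8>6; P2→R gives 2>0]
(B,Q): not NE [P2→R gives 2>0]
(B,R): not NE [P1→C gives 12>9]
(C,P): not NE [P1→A gives 8>0; P2→Q gives 7>5]
(C,Q): not NE [P1→B gives 8>5]
(C,R): not NE [P2→Q gives 7>3]

PSNE = {(A,P)}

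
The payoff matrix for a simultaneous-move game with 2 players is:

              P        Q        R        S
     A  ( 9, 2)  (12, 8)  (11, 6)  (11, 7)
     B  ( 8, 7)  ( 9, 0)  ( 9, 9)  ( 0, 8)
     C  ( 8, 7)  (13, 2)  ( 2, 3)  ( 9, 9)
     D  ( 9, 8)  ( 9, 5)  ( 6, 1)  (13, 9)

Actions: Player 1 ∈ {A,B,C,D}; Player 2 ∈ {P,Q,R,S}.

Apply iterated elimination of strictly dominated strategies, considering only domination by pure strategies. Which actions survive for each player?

Remaining: P1:{A,C,D} P2:{Q,S}

P1 drop B (A beats it: P:9>8 Q:12>9 R:11>9 S:11>0)
P2 drop P (S beats it: A:7>2 C:9>7 D:9>8)
P2 drop R (S beats it: A:7>6 C:9>3 D:9>1)
P1→{A,C,D} P2→{Q,S}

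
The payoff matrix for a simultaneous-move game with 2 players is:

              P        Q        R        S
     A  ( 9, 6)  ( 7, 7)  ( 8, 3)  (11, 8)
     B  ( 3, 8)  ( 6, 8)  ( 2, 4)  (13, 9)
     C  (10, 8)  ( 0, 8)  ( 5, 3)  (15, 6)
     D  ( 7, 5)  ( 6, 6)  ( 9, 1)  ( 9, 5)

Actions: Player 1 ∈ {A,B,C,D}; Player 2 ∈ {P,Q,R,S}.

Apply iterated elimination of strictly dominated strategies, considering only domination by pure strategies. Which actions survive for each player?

IESDS → P1:{A,B,C} P2:{P,Q,S}

P2 drop R (P beats it: A:6>3 B:8>4 C:8>3 D:5>1)
P1 drop D (A beats it: P:9>7 Q:7>6 S:11>9)
P1→{A,B,C} P2→{P,Q,S}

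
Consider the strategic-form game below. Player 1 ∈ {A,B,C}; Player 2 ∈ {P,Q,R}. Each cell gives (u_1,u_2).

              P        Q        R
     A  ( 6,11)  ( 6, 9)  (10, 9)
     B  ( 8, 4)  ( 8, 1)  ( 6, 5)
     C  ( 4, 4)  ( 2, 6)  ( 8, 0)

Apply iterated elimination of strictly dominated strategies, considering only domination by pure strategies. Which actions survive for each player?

Remaining: P1:{A,B} P2:{P,R}

P1 drop C (A beats it: P:6>4 Q:6>2 R:10>8)
P2 drop Q (P beats it: A:11>9 B:4>1)
P1→{A,B} P2→{P,R}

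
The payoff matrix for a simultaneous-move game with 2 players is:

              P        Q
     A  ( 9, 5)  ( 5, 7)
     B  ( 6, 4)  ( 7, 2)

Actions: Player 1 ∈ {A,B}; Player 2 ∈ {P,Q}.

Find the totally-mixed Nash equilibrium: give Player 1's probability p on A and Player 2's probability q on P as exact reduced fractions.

P1 mixes 1/2 on A; P2 mixes 2/5 on P

P1 indiff ⇒ q·9+(1-q)·5 = q·6+(1-q)·7 ⇒ q(3) = (1-q)(2) ⇒ q = 2/5
P2 indiff ⇒ p·5+(1-p)·4 = p·7+(1-p)·2 ⇒ p(-2) = (1-p)(-2) ⇒ p = 1/2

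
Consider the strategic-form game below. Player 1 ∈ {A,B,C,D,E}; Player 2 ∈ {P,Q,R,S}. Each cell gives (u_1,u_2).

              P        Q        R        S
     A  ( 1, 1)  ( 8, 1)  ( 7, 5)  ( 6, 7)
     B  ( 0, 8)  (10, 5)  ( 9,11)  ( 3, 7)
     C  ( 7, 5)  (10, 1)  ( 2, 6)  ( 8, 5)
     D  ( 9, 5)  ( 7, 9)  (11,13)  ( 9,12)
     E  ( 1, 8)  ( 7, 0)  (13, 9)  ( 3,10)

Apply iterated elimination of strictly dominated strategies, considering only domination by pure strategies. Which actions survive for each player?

P2 drop P (R beats it: A:5>1 B:11>8 C:6>5 D:13>5 E:9>8)
P2 drop Q (R beats it: A:5>1 B:11>5 C:6>1 D:13>9 E:9>0)
P1 drop A (D beats it: R:11>7 S:9>6)
P1 drop B (D beats it: R:11>9 S:9>3)
P1 drop C (D beats it: R:11>2 S:9>8)
P1→{D,E} P2→{R,S}

Survivors P1:{D,E} P2:{R,S}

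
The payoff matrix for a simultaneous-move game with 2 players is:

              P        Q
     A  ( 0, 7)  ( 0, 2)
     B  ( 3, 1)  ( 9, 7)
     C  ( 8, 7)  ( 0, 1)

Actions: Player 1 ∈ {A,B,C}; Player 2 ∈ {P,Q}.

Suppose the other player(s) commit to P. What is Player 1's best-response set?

BR_1 = {C}

u_1(A vs P) = 0
u_1(B vs P) = 3
u_1(C vs P) = 8
max payoff 8 at {C}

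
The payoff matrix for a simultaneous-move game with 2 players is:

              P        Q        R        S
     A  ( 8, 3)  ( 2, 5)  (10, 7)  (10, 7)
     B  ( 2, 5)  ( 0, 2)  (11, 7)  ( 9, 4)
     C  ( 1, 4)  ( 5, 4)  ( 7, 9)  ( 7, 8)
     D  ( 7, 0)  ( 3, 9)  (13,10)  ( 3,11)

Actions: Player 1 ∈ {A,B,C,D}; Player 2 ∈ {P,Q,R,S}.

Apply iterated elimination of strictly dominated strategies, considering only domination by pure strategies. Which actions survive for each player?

Survivors P1:{A,B,D} P2:{R,S}

P2 drop P (R beats it: A:7>3 B:7>5 C:9>4 D:10>0)
P2 drop Q (R beats it: A:7>5 B:7>2 C:9>4 D:10>9)
P1 drop C (A beats it: R:10>7 S:10>7)
P1→{A,B,D} P2→{R,S}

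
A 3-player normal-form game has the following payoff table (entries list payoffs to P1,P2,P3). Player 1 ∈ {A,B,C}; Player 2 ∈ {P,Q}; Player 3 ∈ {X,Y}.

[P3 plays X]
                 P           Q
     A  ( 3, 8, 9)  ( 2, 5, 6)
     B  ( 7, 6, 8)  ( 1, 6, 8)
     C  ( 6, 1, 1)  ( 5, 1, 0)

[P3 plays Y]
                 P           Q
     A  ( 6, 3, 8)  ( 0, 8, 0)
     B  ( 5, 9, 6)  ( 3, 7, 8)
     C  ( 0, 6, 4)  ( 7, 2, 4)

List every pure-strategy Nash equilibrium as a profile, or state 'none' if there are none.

(A,P,X): not NE [P1→B gives 7>3]
(A,P,Y): not NE [P2→Q gives 8>3; P3→X gives 9>8]
(A,Q,X): not NE [P1→C gives 5>2; P2→P gives 8>5]
(A,Q,Y): not NE [P1→C gives 7>0; P3→X gives 6>0]
(B,P,X): NE
(B,P,Y): not NE [P1→A gives 6>5; P3→X gives 8>6]
(B,Q,X): not NE [P1→C gives 5>1]
(B,Q,Y): not NE [P1→C gives 7>3; P2→P gives 9>7]
(C,P,X): not NE [P1→B gives 7>6; P3→Y gives 4>1]
(C,P,Y): not NE [P1→A gives 6>0]
(C,Q,X): not NE [P3→Y gives 4>0]
(C,Q,Y): not NE [P2→P gives 6>2]

NE set: (B,P,X)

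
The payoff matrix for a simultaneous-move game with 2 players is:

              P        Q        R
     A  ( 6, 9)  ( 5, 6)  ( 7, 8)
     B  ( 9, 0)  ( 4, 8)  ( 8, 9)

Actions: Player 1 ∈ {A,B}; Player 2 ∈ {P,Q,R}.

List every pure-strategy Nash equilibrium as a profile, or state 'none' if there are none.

NE set: (B,R)

(A,P): not NE [P1→B gives 9>6]
(A,Q): not NE [P2→P gives 9>6]
(A,R): not NE [P1→B gives 8>7; P2→P gives 9>8]
(B,P): not NE [P2→R gives 9>0]
(B,Q): not NE [P1→A gives 5>4; P2→R gives 9>8]
(B,R): NE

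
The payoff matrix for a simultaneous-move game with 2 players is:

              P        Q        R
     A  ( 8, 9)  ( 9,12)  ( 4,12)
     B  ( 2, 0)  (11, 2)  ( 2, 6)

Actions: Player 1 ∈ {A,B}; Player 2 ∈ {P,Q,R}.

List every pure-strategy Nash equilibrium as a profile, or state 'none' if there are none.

PSNE = {(A,R)}

(A,P): not NE [P2→R gives 12>9]
(A,Q): not NE [P1→B gives 11>9]
(A,R): NE
(B,P): not NE [P1→A gives 8>2; P2→R gives 6>0]
(B,Q): not NE [P2→R gives 6>2]
(B,R): not NE [P1→A gives 4>2]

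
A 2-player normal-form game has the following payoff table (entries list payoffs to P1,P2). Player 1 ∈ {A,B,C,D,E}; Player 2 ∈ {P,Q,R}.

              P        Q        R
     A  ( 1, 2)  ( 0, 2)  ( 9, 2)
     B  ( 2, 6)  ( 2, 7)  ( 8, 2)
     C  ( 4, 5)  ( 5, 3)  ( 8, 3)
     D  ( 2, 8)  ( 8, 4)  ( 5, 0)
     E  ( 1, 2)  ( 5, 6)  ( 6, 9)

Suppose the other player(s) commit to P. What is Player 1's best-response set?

u_1(A vs P) = 1
u_1(B vs P) = 2
u_1(C vs P) = 4
u_1(D vs P) = 2
u_1(E vs P) = 1
max payoff 4 at {C}

BR_1 = {C}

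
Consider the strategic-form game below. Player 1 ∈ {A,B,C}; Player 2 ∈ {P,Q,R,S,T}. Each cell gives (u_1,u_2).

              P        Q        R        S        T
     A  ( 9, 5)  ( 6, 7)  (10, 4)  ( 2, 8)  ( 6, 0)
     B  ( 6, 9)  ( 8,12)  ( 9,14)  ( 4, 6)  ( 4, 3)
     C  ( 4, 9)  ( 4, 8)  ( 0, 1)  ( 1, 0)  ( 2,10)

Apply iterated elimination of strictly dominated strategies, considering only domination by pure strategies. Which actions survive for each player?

IESDS → P1:{A,B} P2:{Q,R,S}

P1 drop C (A beats it: P:9>4 Q:6>4 R:10>0 S:2>1 T:6>2)
P2 drop P (Q beats it: A:7>5 B:12>9)
P2 drop T (Q beats it: A:7>0 B:12>3)
P1→{A,B} P2→{Q,R,S}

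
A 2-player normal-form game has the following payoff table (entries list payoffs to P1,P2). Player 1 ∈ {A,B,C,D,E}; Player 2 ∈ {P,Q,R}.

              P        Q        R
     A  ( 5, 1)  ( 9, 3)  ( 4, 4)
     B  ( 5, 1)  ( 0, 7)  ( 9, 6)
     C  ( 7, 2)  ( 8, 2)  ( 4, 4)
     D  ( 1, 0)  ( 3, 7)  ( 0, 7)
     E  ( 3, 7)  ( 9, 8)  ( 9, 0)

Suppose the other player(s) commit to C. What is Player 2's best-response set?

u_2(P vs C) = 2
u_2(Q vs C) = 2
u_2(R vs C) = 4
max payoff 4 at {R}

argmax u_2 = {R}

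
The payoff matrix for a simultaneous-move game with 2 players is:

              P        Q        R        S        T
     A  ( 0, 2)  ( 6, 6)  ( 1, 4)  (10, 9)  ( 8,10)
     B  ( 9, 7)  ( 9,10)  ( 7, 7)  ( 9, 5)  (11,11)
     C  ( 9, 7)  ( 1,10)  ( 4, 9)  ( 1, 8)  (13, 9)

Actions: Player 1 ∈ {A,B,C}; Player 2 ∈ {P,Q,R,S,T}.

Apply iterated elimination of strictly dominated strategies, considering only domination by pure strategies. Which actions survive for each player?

Survivors P1:{B,C} P2:{Q,T}

P2 drop P (Q beats it: A:6>2 B:10>7 C:10>7)
P2 drop R (Q beats it: A:6>4 B:10>7 C:10>9)
P2 drop S (T beats it: A:10>9 B:11>5 C:9>8)
P1 drop A (B beats it: Q:9>6 T:11>8)
P1→{B,C} P2→{Q,T}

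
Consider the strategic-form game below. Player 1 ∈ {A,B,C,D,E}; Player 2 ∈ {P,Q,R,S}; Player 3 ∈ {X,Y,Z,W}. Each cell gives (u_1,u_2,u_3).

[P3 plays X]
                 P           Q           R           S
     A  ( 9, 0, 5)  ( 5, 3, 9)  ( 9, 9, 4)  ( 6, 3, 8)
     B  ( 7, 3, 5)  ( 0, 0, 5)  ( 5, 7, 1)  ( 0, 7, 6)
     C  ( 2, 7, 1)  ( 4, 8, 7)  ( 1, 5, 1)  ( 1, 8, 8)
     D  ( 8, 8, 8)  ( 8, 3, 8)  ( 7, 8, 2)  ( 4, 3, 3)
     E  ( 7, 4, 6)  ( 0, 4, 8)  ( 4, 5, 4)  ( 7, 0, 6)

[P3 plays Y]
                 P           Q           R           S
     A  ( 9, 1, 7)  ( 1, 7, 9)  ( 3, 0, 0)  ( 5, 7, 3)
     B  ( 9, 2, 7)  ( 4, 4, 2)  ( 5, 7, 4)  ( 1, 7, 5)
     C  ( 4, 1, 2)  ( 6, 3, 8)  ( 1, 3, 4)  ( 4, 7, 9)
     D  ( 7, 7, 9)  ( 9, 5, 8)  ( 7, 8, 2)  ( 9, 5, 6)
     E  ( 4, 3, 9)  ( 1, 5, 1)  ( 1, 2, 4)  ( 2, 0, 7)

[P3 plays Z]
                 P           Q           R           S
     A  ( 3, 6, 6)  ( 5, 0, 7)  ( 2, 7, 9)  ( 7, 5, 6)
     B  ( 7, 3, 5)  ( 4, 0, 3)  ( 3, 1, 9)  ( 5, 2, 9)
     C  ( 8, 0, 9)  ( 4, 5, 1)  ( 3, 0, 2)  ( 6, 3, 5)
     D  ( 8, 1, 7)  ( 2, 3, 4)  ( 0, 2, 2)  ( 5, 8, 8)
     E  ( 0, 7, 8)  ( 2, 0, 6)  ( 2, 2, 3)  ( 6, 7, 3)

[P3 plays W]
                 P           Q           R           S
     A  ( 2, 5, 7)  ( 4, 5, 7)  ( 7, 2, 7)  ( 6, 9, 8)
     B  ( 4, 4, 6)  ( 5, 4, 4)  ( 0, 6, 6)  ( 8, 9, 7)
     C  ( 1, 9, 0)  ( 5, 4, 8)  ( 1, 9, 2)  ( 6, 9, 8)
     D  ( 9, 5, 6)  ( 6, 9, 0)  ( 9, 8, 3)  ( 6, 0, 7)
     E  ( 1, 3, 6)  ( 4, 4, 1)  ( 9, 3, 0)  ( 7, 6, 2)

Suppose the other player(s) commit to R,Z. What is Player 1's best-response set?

BR_1 = {B,C}

u_1(A vs R,Z) = 2
u_1(B vs R,Z) = 3
u_1(C vs R,Z) = 3
u_1(D vs R,Z) = 0
u_1(E vs R,Z) = 2
max payoff 3 at {B,C}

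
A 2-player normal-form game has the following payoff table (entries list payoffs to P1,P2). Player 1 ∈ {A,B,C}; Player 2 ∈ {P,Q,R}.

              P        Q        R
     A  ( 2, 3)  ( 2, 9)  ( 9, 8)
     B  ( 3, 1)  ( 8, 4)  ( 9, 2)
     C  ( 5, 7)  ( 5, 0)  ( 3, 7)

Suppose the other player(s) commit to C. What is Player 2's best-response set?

u_2(P vs C) = 7
u_2(Q vs C) = 0
u_2(R vs C) = 7
max payoff 7 at {P,R}

argmax u_2 = {P,R}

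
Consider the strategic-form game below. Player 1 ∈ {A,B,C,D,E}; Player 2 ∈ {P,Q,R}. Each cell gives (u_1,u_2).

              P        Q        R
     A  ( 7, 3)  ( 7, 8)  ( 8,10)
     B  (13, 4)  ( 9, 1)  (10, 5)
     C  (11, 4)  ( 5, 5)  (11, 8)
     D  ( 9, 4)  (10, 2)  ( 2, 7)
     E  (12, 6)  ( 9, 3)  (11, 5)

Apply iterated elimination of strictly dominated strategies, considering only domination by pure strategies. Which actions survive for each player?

IESDS → P1:{B,C,E} P2:{P,R}

P1 drop A (B beats it: P:13>7 Q:9>7 R:10>8)
P2 drop Q (R beats it: B:5>1 C:8>5 D:7>2 E:5>3)
P1 drop D (B beats it: P:13>9 R:10>2)
P1→{B,C,E} P2→{P,R}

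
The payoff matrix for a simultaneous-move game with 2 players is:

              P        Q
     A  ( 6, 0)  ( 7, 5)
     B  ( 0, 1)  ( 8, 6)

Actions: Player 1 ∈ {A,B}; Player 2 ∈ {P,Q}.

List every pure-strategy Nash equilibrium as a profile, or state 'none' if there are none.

(A,P): not NE [P2→Q gives 5>0]
(A,Q): not NE [P1→B gives 8>7]
(B,P): not NE [P1→A gives 6>0; P2→Q gives 6>1]
(B,Q): NE

Nash profiles: (B,Q)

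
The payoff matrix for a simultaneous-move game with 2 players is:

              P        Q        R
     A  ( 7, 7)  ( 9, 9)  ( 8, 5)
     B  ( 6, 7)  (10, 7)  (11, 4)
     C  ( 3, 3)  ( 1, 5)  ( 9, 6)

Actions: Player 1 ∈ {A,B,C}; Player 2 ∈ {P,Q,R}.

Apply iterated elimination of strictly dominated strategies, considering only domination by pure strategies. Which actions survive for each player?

Survivors P1:{A,B} P2:{P,Q}

P1 drop C (B beats it: P:6>3 Q:10>1 R:11>9)
P2 drop R (P beats it: A:7>5 B:7>4)
P1→{A,B} P2→{P,Q}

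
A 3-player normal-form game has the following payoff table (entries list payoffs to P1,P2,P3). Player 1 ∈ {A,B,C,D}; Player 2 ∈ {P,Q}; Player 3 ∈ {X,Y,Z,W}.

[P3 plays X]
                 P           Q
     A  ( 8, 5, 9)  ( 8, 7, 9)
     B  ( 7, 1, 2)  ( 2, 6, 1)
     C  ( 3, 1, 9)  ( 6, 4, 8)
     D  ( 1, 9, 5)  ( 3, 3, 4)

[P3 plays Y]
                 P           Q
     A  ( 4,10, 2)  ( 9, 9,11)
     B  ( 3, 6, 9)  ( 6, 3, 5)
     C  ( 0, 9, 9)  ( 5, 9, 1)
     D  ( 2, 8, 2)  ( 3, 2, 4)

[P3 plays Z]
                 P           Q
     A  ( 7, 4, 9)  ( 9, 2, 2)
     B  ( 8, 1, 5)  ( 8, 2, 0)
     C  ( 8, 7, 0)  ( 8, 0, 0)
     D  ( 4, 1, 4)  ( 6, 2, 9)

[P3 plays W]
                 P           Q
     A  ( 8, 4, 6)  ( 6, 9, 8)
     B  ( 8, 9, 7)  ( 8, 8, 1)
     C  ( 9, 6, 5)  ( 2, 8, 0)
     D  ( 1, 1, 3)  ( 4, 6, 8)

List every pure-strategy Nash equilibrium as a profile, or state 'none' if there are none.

(A,P,X): not NE [P2→Q gives 7>5]
(A,P,Y): not NE [P3→Z gives 9>2]
(A,P,Z): not NE [P1→C gives 8>7]
(A,P,W): not NE [P1→C gives 9>8; P2→Q gives 9>4; P3→Z gives 9>6]
(A,Q,X): not NE [P3→Y gives 11>9]
(A,Q,Y): not NE [P2→P gives 10>9]
(A,Q,Z): not NE [P2→P gives 4>2; P3→Y gives 11>2]
(A,Q,W): not NE [P1→B gives 8>6; P3→Y gives 11>8]
(B,P,X): not NE [P1→A gives 8>7; P2→Q gives 6>1; P3→Y gives 9>2]
(B,P,Y): not NE [P1→A gives 4>3]
(B,P,Z): not NE [P2→Q gives 2>1; P3→Y gives 9>5]
(B,P,W): not NE [P1→C gives 9>8; P3→Y gives 9>7]
(B,Q,X): not NE [P1→A gives 8>2; P3→Y gives 5>1]
(B,Q,Y): not NE [P1→A gives 9>6; P2→P gives 6>3]
(B,Q,Z): not NE [P1→A gives 9>8; P3→Y gives 5>0]
(B,Q,W): not NE [P2→P gives 9>8; P3→Y gives 5>1]
(C,P,X): not NE [P1→A gives 8>3; P2→Q gives 4>1]
(C,P,Y): not NE [P1→A gives 4>0]
(C,P,Z): not NE [P3→Y gives 9>0]
(C,P,W): not NE [P2→Q gives 8>6; P3→Y gives 9>5]
(C,Q,X): not NE [P1→A gives 8>6]
(C,Q,Y): not NE [P1→A gives 9>5; P3→X gives 8>1]
(C,Q,Z): not NE [P1→A gives 9>8; P2→P gives 7>0; P3→X gives 8>0]
(C,Q,W): not NE [P1→B gives 8>2; P3→X gives 8>0]
(D,P,X): not NE [P1→A gives 8>1]
(D,P,Y): not NE [P1→A gives 4>2; P3→X gives 5>2]
(D,P,Z): not NE [P1→C gives 8>4; P2→Q gives 2>1; P3→X gives 5>4]
(D,P,W): not NE [P1→C gives 9>1; P2→Q gives 6>1; P3→X gives 5>3]
(D,Q,X): not NE [P1→A gives 8>3; P2→P gives 9>3; P3→Z gives 9>4]
(D,Q,Y): not NE [P1→A gives 9>3; P2→P gives 8>2; P3→Z gives 9>4]
(D,Q,Z): not NE [P1→A gives 9>6]
(D,Q,W): not NE [P1→B gives 8>4; P3→Z gives 9>8]

No pure NE.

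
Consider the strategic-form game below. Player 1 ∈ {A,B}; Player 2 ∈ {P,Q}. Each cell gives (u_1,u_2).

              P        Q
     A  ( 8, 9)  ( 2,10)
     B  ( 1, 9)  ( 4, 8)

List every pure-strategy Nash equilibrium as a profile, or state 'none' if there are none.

No pure NE.

(A,P): not NE [P2→Q gives 10>9]
(A,Q): not NE [P1→B gives 4>2]
(B,P): not NE [P1→A gives 8>1]
(B,Q): not NE [P2→P gives 9>8]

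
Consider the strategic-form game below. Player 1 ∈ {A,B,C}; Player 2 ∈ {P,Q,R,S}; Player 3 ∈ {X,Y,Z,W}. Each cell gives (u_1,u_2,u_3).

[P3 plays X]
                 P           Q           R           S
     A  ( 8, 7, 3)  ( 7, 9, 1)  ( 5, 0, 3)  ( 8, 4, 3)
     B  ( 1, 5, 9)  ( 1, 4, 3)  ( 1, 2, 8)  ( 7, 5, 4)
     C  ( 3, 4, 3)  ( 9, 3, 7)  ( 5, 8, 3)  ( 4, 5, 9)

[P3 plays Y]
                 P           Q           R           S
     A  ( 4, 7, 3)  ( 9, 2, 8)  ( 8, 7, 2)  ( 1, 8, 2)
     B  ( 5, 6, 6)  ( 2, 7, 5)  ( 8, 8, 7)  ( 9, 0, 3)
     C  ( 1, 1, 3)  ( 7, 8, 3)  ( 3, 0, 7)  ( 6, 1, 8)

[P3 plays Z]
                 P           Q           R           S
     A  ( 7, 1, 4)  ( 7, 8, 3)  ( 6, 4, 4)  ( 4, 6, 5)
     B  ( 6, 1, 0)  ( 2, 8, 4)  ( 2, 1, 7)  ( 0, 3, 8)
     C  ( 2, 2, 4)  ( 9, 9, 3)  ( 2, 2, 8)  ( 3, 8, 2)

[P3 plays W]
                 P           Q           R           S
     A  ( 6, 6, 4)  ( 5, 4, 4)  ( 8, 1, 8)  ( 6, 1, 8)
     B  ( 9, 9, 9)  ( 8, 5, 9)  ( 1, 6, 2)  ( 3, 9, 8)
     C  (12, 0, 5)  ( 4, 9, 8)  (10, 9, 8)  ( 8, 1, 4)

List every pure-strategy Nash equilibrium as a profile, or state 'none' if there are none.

(A,P,X): not NE [P2→Q gives 9>7; P3→W gives 4>3]
(A,P,Y): not NE [P1→B gives 5>4; P2→S gives 8>7; P3→W gives 4>3]
(A,P,Z): not NE [P2→Q gives 8>1]
(A,P,W): not NE [P1→C gives 12>6]
(A,Q,X): not NE [P1→C gives 9>7; P3→Y gives 8>1]
(A,Q,Y): not NE [P2→S gives 8>2]
(A,Q,Z): not NE [P1→C gives 9>7; P3→Y gives 8>3]
(A,Q,W): not NE [P1→B gives 8>5; P2→P gives 6>4; P3→Y gives 8>4]
(A,R,X): not NE [P2→Q gives 9>0; P3→W gives 8>3]
(A,R,Y): not NE [P2→S gives 8>7; P3→W gives 8>2]
(A,R,Z): not NE [P2→Q gives 8>4; P3→W gives 8>4]
(A,R,W): not NE [P1→C gives 10>8; P2→P gives 6>1]
(A,S,X): not NE [P2→Q gives 9>4; P3→W gives 8>3]
(A,S,Y): not NE [P1→B gives 9>1; P3→W gives 8>2]
(A,S,Z): not NE [P2→Q gives 8>6; P3→W gives 8>5]
(A,S,W): not NE [P1→C gives 8>6; P2→P gives 6>1]
(B,P,X): not NE [P1→A gives 8>1]
(B,P,Y): not NE [P2→R gives 8>6; P3→W gives 9>6]
(B,P,Z): not NE [P1→A gives 7>6; P2→Q gives 8>1; P3→W gives 9>0]
(B,P,W): not NE [P1→C gives 12>9]
(B,Q,X): not NE [P1→C gives 9>1; P2→S gives 5>4; P3→W gives 9>3]
(B,Q,Y): not NE [P1→A gives 9>2; P2→R gives 8>7; P3→W gives 9>5]
(B,Q,Z): not NE [P1→C gives 9>2; P3→W gives 9>4]
(B,Q,W): not NE [P2→S gives 9>5]
(B,R,X): not NE [P1→C gives 5>1; P2→S gives 5>2]
(B,R,Y): not NE [P3→X gives 8>7]
(B,R,Z): not NE [P1→A gives 6>2; P2→Q gives 8>1; P3→X gives 8>7]
(B,R,W): not NE [P1→C gives 10>1; P2→S gives 9>6; P3→X gives 8>2]
(B,S,X): not NE [P1→A gives 8>7; P3→W gives 8>4]
(B,S,Y): not NE [P2→R gives 8>0; P3→W gives 8>3]
(B,S,Z): not NE [P1→A gives 4>0; P2→Q gives 8>3]
(B,S,W): not NE [P1→C gives 8>3]
(C,P,X): not NE [P1→A gives 8>3; P2→R gives 8>4; P3→W gives 5>3]
(C,P,Y): not NE [P1→B gives 5>1; P2→Q gives 8>1; P3→W gives 5>3]
(C,P,Z): not NE [P1→A gives 7>2; P2→Q gives 9>2; P3→W gives 5>4]
(C,P,W): not NE [P2→R gives 9>0]
(C,Q,X): not NE [P2→R gives 8>3; P3→W gives 8>7]
(C,Q,Y): not NE [P1→A gives 9>7; P3→W gives 8>3]
(C,Q,Z): not NE [P3→W gives 8>3]
(C,Q,W): not NE [P1→B gives 8>4]
(C,R,X): not NE [P3→W gives 8>3]
(C,R,Y): not NE [P1→B gives 8>3; P2→Q gives 8>0; P3→W gives 8>7]
(C,R,Z): not NE [P1→A gives 6>2; P2→Q gives 9>2]
(C,R,W): NE
(C,S,X): not NE [P1→A gives 8>4; P2→R gives 8>5]
(C,S,Y): not NE [P1→B gives 9>6; P2→Q gives 8>1; P3→X gives 9>8]
(C,S,Z): not NE [P1→A gives 4>3; P2→Q gives 9>8; P3→X gives 9>2]
(C,S,W): not NE [P2→R gives 9>1; P3→X gives 9>4]

PSNE = {(C,R,W)}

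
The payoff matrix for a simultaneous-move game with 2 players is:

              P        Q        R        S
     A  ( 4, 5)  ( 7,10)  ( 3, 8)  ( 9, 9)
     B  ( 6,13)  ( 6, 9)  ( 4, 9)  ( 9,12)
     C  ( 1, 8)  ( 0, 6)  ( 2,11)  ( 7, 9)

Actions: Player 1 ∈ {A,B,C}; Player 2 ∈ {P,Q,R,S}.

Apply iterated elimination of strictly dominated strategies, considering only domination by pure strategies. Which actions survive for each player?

Remaining: P1:{A,B} P2:{P,Q,S}

P1 drop C (A beats it: P:4>1 Q:7>0 R:3>2 S:9>7)
P2 drop R (S beats it: A:9>8 B:12>9)
P1→{A,B} P2→{P,Q,S}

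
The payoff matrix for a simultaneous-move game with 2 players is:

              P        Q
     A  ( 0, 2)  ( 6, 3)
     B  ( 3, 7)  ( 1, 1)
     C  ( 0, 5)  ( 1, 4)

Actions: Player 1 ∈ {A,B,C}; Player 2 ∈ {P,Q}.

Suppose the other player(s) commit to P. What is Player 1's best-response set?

BR_1 = {B}

u_1(A vs P) = 0
u_1(B vs P) = 3
u_1(C vs P) = 0
max payoff 3 at {B}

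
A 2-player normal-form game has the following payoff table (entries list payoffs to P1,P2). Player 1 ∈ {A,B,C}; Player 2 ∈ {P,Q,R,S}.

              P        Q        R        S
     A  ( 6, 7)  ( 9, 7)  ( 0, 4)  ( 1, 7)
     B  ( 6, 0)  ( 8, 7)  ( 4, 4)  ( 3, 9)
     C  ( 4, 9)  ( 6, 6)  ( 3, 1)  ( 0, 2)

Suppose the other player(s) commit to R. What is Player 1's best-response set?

u_1(A vs R) = 0
u_1(B vs R) = 4
u_1(C vs R) = 3
max payoff 4 at {B}

BR_1 = {B}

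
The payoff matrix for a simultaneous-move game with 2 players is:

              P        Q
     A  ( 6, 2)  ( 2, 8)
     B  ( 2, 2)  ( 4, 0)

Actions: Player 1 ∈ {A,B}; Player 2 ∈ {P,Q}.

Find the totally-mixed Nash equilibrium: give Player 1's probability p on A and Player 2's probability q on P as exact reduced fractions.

p=1/4, q=1/3

P1 indiff ⇒ q·6+(1-q)·2 = q·2+(1-q)·4 ⇒ q(4) = (1-q)(2) ⇒ q = 1/3
P2 indiff ⇒ p·2+(1-p)·2 = p·8+(1-p)·0 ⇒ p(-6) = (1-p)(-2) ⇒ p = 1/4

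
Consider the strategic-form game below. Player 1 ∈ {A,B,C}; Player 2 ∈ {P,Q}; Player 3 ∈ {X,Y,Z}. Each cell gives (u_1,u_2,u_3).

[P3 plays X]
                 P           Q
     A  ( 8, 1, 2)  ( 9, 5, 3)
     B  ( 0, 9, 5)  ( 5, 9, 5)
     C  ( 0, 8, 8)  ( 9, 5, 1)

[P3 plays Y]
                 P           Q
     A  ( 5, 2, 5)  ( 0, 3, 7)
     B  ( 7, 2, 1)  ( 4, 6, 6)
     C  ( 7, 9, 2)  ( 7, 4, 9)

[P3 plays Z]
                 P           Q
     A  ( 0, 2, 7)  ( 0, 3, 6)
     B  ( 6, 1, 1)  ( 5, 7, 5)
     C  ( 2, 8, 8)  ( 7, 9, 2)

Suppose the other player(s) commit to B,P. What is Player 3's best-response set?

argmax u_3 = {X}

u_3(X vs B,P) = 5
u_3(Y vs B,P) = 1
u_3(Z vs B,P) = 1
max payoff 5 at {X}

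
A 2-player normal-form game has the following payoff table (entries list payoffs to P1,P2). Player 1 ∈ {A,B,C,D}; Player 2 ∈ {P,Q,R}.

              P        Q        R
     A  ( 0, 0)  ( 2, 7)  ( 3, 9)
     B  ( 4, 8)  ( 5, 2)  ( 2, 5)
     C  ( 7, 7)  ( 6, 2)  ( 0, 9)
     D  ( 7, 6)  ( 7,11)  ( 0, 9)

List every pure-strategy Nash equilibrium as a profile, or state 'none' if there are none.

NE set: (A,R), (D,Q)

(A,P): not NE [P1→D gives 7>0; P2→R gives 9>0]
(A,Q): not NE [P1→D gives 7>2; P2→R gives 9>7]
(A,R): NE
(B,P): not NE [P1→D gives 7>4]
(B,Q): not NE [P1→D gives 7>5; P2→P gives 8>2]
(B,R): not NE [P1→A gives 3>2; P2→P gives 8>5]
(C,P): not NE [P2→R gives 9>7]
(C,Q): not NE [P1→D gives 7>6; P2→R gives 9>2]
(C,R): not NE [P1→A gives 3>0]
(D,P): not NE [P2→Q gives 11>6]
(D,Q): NE
(D,R): not NE [P1→A gives 3>0; P2→Q gives 11>9]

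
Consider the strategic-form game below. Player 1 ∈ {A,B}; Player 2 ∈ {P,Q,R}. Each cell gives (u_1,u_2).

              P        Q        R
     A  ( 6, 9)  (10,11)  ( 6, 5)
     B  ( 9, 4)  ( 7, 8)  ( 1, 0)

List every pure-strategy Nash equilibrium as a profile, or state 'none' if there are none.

(A,P): not NE [P1→B gives 9>6; P2→Q gives 11>9]
(A,Q): NE
(A,R): not NE [P2→Q gives 11>5]
(B,P): not NE [P2→Q gives 8>4]
(B,Q): not NE [P1→A gives 10>7]
(B,R): not NE [P1→A gives 6>1; P2→Q gives 8>0]

NE set: (A,Q)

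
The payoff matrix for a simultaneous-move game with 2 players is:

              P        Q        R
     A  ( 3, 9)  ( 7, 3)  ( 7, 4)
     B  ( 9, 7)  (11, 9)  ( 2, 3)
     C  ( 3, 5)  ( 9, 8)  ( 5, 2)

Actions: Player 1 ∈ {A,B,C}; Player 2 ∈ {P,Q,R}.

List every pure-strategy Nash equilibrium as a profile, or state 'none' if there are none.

Nash profiles: (B,Q)

(A,P): not NE [P1→B gives 9>3]
(A,Q): not NE [P1→B gives 11>7; P2→P gives 9>3]
(A,R): not NE [P2→P gives 9>4]
(B,P): not NE [P2→Q gives 9>7]
(B,Q): NE
(B,R): not NE [P1→A gives 7>2; P2→Q gives 9>3]
(C,P): not NE [P1→B gives 9>3; P2→Q gives 8>5]
(C,Q): not NE [P1→B gives 11>9]
(C,R): not NE [P1→A gives 7>5; P2→Q gives 8>2]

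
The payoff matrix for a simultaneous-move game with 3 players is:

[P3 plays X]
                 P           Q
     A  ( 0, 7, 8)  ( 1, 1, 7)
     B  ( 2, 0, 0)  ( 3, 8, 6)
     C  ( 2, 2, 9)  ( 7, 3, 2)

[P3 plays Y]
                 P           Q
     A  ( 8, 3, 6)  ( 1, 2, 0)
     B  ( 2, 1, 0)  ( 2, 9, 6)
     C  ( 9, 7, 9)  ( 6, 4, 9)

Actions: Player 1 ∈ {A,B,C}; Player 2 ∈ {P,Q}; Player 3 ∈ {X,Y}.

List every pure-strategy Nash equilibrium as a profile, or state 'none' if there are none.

(A,P,X): not NE [P1→C gives 2>0]
(A,P,Y): not NE [P1→C gives 9>8; P3→X gives 8>6]
(A,Q,X): not NE [P1→C gives 7>1; P2→P gives 7>1]
(A,Q,Y): not NE [P1→C gives 6>1; P2→P gives 3>2; P3→X gives 7>0]
(B,P,X): not NE [P2→Q gives 8>0]
(B,P,Y): not NE [P1→C gives 9>2; P2→Q gives 9>1]
(B,Q,X): not NE [P1→C gives 7>3]
(B,Q,Y): not NE [P1→C gives 6>2]
(C,P,X): not NE [P2→Q gives 3>2]
(C,P,Y): NE
(C,Q,X): not NE [P3→Y gives 9>2]
(C,Q,Y): not NE [P2→P gives 7>4]

NE set: (C,P,Y)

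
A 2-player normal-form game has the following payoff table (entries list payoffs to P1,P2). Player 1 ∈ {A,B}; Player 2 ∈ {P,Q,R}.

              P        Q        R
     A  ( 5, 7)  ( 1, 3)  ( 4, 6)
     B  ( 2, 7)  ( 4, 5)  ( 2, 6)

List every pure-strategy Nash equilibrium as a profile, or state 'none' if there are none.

(A,P): NE
(A,Q): not NE [P1→B gives 4>1; P2→P gives 7>3]
(A,R): not NE [P2→P gives 7>6]
(B,P): not NE [P1→A gives 5>2]
(B,Q): not NE [P2→P gives 7>5]
(B,R): not NE [P1→A gives 4>2; P2→P gives 7>6]

NE set: (A,P)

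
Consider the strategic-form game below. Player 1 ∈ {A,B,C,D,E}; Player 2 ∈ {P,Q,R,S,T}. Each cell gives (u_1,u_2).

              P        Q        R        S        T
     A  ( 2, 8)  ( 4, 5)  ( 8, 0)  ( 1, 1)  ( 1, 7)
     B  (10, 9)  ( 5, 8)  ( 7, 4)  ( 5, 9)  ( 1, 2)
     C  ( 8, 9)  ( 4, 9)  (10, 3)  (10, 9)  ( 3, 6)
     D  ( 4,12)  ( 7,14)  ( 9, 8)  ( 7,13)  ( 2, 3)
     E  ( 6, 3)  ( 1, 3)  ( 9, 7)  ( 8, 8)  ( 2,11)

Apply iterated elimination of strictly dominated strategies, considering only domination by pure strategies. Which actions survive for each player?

P1 drop A (D beats it: P:4>2 Q:7>4 R:9>8 S:7>1 T:2>1)
P1 drop E (C beats it: P:8>6 Q:4>1 R:10>9 S:10>8 T:3>2)
P2 drop R (P beats it: B:9>4 C:9>3 D:12>8)
P2 drop T (P beats it: B:9>2 C:9>6 D:12>3)
P1→{B,C,D} P2→{P,Q,S}

Survivors P1:{B,C,D} P2:{P,Q,S}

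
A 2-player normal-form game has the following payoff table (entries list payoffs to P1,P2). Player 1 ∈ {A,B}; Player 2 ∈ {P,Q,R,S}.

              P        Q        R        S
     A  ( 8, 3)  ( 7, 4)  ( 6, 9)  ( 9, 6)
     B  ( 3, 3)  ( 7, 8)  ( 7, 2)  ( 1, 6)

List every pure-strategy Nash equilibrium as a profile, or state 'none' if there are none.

(A,P): not NE [P2→R gives 9>3]
(A,Q): not NE [P2→R gives 9>4]
(A,R): not NE [P1→B gives 7>6]
(A,S): not NE [P2→R gives 9>6]
(B,P): not NE [P1→A gives 8>3; P2→Q gives 8>3]
(B,Q): NE
(B,R): not NE [P2→Q gives 8>2]
(B,S): not NE [P1→A gives 9>1; P2→Q gives 8>6]

PSNE = {(B,Q)}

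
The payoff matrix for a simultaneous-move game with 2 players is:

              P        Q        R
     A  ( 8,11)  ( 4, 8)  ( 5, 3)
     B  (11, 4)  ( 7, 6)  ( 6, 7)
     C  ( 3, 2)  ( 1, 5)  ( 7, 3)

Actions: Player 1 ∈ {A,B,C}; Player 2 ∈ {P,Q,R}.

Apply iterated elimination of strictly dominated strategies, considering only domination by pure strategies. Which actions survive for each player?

P1 drop A (B beats it: P:11>8 Q:7>4 R:6>5)
P2 drop P (Q beats it: B:6>4 C:5>2)
P1→{B,C} P2→{Q,R}

Survivors P1:{B,C} P2:{Q,R}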